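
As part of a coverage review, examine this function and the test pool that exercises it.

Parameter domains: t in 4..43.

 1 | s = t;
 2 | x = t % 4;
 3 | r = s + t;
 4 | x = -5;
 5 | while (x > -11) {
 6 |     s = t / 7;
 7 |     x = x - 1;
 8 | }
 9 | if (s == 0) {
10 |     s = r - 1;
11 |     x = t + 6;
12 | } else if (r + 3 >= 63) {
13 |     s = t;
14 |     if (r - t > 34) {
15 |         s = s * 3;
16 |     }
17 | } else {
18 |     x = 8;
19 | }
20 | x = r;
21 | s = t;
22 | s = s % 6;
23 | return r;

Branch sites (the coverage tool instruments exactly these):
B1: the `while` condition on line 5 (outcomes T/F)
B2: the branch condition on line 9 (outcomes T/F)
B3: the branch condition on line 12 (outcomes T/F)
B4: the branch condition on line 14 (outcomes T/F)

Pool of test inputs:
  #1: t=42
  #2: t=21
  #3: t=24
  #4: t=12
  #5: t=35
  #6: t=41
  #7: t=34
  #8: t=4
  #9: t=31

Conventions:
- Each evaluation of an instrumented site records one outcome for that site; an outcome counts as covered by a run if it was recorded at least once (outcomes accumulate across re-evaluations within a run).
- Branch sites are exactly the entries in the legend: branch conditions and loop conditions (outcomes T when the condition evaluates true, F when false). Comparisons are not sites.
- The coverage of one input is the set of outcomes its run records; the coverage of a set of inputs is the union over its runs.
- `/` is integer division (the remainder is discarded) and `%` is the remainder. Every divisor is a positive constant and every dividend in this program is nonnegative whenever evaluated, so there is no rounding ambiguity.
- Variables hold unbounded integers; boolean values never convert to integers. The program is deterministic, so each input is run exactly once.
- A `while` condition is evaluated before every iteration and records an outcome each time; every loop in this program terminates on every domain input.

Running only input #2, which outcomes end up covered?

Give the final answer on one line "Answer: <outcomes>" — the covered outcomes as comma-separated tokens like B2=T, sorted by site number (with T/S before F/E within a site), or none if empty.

Tracing the run of input #2 (t=21):
  B1->T, B1->T, B1->T, B1->T, B1->T, B1->T, B1->F, B2->F, B3->F
distinct outcomes covered: B1=T, B1=F, B2=F, B3=F

Answer: B1=T, B1=F, B2=F, B3=F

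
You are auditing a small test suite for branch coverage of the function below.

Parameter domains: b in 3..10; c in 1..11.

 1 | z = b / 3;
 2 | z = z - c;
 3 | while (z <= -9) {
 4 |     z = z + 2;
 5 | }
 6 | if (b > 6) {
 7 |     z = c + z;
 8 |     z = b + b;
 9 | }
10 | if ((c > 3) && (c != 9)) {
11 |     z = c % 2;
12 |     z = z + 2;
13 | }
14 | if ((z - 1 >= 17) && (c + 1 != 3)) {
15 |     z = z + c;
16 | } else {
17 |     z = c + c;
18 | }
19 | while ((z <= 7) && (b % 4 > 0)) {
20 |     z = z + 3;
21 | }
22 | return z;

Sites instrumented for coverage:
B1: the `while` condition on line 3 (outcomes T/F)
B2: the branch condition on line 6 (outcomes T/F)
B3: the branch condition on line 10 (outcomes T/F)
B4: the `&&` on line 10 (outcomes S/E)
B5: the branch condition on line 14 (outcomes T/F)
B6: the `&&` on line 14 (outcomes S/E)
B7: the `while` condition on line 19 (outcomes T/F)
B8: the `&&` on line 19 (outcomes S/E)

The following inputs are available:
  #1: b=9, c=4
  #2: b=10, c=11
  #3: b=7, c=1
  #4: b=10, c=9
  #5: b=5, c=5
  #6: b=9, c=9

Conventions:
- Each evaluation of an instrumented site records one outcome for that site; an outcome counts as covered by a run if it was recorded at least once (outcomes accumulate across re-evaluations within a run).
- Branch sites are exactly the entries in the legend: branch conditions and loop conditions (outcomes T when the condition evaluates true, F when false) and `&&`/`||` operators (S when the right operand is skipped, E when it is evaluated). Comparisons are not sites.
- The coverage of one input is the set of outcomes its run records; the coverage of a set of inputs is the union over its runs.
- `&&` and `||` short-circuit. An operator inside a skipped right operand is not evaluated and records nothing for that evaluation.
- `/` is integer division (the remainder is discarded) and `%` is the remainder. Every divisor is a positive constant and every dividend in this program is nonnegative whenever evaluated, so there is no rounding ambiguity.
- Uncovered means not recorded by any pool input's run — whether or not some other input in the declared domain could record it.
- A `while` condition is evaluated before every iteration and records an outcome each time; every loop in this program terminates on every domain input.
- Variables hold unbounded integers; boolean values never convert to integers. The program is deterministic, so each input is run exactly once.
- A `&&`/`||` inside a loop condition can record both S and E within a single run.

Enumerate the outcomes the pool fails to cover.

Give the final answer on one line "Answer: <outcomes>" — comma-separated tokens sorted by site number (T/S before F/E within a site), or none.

input #1, b=9, c=4: events B1->F, B2->T, B4->E, B3->T, B6->S, B5->F, B8->S, B7->F; outcomes B1=F, B2=T, B3=T, B4=E, B5=F, B6=S, B7=F, B8=S
input #2, b=10, c=11: events B1->F, B2->T, B4->E, B3->T, B6->S, B5->F, B8->S, B7->F; outcomes B1=F, B2=T, B3=T, B4=E, B5=F, B6=S, B7=F, B8=S
input #3, b=7, c=1: events B1->F, B2->T, B4->S, B3->F, B6->S, B5->F, B8->E, B7->T, B8->E, B7->T, B8->S, B7->F; outcomes B1=F, B2=T, B3=F, B4=S, B5=F, B6=S, B7=T, B7=F, B8=S, B8=E
input #4, b=10, c=9: events B1->F, B2->T, B4->E, B3->F, B6->E, B5->T, B8->S, B7->F; outcomes B1=F, B2=T, B3=F, B4=E, B5=T, B6=E, B7=F, B8=S
input #5, b=5, c=5: events B1->F, B2->F, B4->E, B3->T, B6->S, B5->F, B8->S, B7->F; outcomes B1=F, B2=F, B3=T, B4=E, B5=F, B6=S, B7=F, B8=S
input #6, b=9, c=9: events B1->F, B2->T, B4->E, B3->F, B6->E, B5->T, B8->S, B7->F; outcomes B1=F, B2=T, B3=F, B4=E, B5=T, B6=E, B7=F, B8=S
union over the pool: B1=F, B2=T, B2=F, B3=T, B3=F, B4=S, B4=E, B5=T, B5=F, B6=S, B6=E, B7=T, B7=F, B8=S, B8=E
uncovered (1 of 16): B1=T

Answer: B1=T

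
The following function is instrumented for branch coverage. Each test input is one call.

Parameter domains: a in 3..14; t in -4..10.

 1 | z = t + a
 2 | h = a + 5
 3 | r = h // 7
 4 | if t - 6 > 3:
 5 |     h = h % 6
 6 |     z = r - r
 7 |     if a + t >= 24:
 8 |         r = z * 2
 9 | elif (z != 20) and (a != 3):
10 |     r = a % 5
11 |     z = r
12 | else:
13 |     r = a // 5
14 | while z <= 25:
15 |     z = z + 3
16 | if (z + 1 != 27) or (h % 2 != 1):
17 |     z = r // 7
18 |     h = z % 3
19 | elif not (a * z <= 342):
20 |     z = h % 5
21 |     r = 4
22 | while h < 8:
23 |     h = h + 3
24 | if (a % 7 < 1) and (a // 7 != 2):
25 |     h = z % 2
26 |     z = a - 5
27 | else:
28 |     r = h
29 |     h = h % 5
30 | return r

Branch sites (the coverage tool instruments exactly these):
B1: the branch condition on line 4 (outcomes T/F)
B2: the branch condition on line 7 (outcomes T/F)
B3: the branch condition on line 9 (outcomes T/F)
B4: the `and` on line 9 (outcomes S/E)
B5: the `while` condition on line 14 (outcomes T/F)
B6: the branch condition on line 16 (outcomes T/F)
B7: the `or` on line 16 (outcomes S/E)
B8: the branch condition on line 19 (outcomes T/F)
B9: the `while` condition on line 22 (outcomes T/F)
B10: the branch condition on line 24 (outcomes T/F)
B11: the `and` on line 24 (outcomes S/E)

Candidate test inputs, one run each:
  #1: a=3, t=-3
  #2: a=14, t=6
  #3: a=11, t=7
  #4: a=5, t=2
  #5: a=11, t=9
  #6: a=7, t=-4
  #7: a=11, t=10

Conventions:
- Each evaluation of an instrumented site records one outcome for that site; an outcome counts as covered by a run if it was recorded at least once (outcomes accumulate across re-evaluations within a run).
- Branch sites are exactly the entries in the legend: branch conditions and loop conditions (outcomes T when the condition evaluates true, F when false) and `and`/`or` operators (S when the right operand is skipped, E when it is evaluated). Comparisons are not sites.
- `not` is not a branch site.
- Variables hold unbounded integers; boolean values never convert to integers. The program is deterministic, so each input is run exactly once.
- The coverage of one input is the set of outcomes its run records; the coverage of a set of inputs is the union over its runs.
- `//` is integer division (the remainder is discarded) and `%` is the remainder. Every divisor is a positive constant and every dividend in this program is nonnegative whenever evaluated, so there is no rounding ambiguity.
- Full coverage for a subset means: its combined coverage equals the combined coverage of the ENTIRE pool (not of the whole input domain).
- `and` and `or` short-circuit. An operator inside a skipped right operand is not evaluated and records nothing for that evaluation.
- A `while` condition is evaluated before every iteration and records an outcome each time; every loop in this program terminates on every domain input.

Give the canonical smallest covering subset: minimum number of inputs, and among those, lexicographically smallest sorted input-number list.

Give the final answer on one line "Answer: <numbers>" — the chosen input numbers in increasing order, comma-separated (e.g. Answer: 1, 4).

test 1 (a=3, t=-3) hits B1=F, B3=F, B4=E, B5=T, B5=F, B6=T, B7=S, B9=T, B9=F, B10=F, B11=S
test 2 (a=14, t=6) hits B1=F, B3=F, B4=S, B5=T, B5=F, B6=F, B7=E, B8=T, B9=F, B10=F, B11=E
test 3 (a=11, t=7) hits B1=F, B3=T, B4=E, B5=T, B5=F, B6=T, B7=S, B9=T, B9=F, B10=F, B11=S
test 4 (a=5, t=2) hits B1=F, B3=T, B4=E, B5=T, B5=F, B6=T, B7=S, B9=T, B9=F, B10=F, B11=S
test 5 (a=11, t=9) hits B1=F, B3=F, B4=S, B5=T, B5=F, B6=T, B7=E, B9=T, B9=F, B10=F, B11=S
test 6 (a=7, t=-4) hits B1=F, B3=T, B4=E, B5=T, B5=F, B6=T, B7=E, B9=T, B9=F, B10=T, B11=E
test 7 (a=11, t=10) hits B1=T, B2=F, B5=T, B5=F, B6=T, B7=S, B9=T, B9=F, B10=F, B11=S
the full pool covers 20 outcomes: B1=T, B1=F, B2=F, B3=T, B3=F, B4=S, B4=E, B5=T, B5=F, B6=T, B6=F, B7=S, B7=E, B8=T, B9=T, B9=F, B10=T, B10=F, B11=S, B11=E
no size-1 subset reaches all 20 outcomes (best union: 11/20)
no size-2 subset reaches all 20 outcomes (best union: 17/20)
size 3: inputs {2, 6, 7} cover all 20 outcomes, and no lexicographically smaller subset of this size does

Answer: 2, 6, 7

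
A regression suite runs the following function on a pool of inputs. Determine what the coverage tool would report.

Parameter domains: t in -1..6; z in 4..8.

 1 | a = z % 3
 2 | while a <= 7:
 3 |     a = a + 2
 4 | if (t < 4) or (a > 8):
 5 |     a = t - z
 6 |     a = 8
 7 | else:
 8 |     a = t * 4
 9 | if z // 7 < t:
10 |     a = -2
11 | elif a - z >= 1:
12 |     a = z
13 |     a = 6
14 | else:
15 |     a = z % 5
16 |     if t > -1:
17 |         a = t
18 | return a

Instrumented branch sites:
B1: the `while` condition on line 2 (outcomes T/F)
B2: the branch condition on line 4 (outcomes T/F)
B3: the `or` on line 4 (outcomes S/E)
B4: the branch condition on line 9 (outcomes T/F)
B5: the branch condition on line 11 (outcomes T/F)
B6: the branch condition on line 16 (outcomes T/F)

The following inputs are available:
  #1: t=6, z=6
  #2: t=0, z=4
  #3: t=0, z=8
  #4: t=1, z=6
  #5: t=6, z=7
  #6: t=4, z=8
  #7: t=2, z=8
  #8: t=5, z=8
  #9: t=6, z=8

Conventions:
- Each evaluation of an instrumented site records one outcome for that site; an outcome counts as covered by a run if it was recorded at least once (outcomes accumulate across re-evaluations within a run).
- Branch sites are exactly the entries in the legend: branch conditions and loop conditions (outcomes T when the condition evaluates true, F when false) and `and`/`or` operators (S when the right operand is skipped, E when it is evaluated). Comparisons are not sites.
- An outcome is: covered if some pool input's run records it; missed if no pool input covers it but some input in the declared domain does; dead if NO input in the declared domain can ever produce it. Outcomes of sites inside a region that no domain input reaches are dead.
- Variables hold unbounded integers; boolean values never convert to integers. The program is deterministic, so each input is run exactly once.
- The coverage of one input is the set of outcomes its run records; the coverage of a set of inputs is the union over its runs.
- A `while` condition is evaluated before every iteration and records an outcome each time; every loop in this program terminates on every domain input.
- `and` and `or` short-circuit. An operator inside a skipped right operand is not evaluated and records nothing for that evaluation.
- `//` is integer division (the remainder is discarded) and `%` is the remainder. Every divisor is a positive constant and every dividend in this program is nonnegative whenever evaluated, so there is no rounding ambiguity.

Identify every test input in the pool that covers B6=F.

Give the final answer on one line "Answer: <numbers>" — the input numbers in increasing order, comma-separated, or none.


input #1 (t=6, z=6): never hits B6=F
input #2 (t=0, z=4): never hits B6=F
input #3 (t=0, z=8): never hits B6=F
input #4 (t=1, z=6): never hits B6=F
input #5 (t=6, z=7): never hits B6=F
input #6 (t=4, z=8): never hits B6=F
input #7 (t=2, z=8): never hits B6=F
input #8 (t=5, z=8): never hits B6=F
input #9 (t=6, z=8): never hits B6=F
Answer: none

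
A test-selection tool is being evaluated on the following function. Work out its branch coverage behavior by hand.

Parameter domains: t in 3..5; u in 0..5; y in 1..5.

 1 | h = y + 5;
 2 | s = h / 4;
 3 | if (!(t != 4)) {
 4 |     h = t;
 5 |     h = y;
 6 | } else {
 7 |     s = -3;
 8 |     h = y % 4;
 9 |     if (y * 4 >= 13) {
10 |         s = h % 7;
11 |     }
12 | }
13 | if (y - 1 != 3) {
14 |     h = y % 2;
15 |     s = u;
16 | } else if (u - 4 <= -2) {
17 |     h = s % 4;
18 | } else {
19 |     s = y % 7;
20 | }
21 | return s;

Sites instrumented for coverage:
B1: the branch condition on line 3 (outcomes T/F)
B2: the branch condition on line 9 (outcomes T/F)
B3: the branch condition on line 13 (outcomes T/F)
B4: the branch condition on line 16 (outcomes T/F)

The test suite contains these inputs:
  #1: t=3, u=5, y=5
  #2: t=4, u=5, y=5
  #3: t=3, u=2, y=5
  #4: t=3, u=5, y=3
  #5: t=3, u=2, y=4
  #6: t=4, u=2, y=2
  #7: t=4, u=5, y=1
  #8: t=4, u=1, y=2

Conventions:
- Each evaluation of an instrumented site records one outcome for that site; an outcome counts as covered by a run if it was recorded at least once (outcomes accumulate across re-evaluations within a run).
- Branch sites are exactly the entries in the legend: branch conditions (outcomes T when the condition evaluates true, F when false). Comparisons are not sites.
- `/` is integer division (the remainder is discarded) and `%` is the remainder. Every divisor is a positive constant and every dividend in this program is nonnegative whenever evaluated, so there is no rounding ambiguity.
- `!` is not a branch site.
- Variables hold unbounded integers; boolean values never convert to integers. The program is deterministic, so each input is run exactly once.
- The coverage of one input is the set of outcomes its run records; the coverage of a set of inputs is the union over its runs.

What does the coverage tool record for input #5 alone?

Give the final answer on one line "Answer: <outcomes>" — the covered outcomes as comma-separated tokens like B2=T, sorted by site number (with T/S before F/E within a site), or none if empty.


Event log for input #5 (t=3, u=2, y=4):
  B1->F, B2->T, B3->F, B4->T
as a set, this run covers: B1=F, B2=T, B3=F, B4=T
Answer: B1=F, B2=T, B3=F, B4=T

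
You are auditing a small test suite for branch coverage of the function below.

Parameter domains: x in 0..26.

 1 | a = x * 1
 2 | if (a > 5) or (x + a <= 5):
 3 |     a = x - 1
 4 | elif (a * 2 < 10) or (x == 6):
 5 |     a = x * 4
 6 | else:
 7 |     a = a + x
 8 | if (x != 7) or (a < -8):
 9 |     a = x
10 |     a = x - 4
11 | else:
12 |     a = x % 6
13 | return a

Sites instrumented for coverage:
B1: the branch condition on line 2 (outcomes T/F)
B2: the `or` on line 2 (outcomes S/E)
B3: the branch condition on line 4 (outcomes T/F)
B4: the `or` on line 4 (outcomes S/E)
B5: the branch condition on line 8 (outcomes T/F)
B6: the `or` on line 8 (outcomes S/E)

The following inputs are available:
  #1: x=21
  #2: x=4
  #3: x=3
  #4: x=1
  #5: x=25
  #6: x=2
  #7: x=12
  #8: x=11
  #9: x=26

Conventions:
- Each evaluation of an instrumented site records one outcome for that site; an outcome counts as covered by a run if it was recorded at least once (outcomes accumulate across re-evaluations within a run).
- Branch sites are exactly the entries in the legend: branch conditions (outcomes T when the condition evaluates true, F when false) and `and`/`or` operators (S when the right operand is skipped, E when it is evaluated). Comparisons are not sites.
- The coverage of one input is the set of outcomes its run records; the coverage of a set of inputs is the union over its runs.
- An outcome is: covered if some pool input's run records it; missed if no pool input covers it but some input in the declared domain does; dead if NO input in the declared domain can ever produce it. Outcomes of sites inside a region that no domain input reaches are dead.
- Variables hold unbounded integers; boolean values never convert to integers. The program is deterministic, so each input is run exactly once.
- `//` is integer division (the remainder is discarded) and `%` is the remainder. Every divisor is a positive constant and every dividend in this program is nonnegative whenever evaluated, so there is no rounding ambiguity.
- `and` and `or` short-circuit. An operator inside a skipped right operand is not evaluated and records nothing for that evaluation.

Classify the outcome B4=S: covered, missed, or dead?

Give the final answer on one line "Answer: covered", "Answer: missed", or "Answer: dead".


B4=S is recorded by pool input(s) 2, 3 -> covered
Answer: covered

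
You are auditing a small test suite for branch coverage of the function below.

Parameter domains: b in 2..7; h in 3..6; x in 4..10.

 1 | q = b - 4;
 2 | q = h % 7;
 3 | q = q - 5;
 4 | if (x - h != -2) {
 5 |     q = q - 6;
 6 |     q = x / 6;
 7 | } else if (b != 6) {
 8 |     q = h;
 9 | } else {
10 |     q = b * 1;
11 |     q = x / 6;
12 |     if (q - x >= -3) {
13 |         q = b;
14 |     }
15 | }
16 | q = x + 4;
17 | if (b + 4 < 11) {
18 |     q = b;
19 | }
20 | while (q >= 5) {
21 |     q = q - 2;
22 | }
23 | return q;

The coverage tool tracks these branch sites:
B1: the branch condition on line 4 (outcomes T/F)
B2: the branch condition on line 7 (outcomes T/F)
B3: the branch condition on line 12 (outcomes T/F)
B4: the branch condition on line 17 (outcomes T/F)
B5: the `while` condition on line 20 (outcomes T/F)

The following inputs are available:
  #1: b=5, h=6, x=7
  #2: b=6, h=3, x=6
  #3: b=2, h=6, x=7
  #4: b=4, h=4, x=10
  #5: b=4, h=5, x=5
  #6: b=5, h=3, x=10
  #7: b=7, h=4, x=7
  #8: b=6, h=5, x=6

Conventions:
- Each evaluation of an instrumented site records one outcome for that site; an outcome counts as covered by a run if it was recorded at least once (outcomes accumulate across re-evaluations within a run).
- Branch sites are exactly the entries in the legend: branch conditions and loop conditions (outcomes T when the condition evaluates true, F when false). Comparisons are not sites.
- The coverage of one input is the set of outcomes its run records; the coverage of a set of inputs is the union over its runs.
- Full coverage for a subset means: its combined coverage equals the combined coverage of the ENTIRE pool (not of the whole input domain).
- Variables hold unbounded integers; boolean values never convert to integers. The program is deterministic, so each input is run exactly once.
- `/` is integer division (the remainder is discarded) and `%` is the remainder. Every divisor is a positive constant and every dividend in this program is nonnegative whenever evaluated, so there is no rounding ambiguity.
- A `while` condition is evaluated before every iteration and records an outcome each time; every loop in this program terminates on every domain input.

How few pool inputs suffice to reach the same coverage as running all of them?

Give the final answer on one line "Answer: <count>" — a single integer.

test 1 (b=5, h=6, x=7) fires B1->T, B4->T, B5->T, B5->F; hits B1=T, B4=T, B5=T, B5=F
test 2 (b=6, h=3, x=6) fires B1->T, B4->T, B5->T, B5->F; hits B1=T, B4=T, B5=T, B5=F
test 3 (b=2, h=6, x=7) fires B1->T, B4->T, B5->F; hits B1=T, B4=T, B5=F
test 4 (b=4, h=4, x=10) fires B1->T, B4->T, B5->F; hits B1=T, B4=T, B5=F
test 5 (b=4, h=5, x=5) fires B1->T, B4->T, B5->F; hits B1=T, B4=T, B5=F
test 6 (b=5, h=3, x=10) fires B1->T, B4->T, B5->T, B5->F; hits B1=T, B4=T, B5=T, B5=F
test 7 (b=7, h=4, x=7) fires B1->T, B4->F, B5->T, B5->T, B5->T, B5->T, B5->F; hits B1=T, B4=F, B5=T, B5=F
test 8 (b=6, h=5, x=6) fires B1->T, B4->T, B5->T, B5->F; hits B1=T, B4=T, B5=T, B5=F
together the pool reaches 5 outcomes: B1=T, B4=T, B4=F, B5=T, B5=F
size 1 is not enough: best union over all size-1 subsets is 4/5
the canonical winner is {1, 7}: size 2, full 5-outcome coverage, earliest index list among size-2 covers

Answer: 2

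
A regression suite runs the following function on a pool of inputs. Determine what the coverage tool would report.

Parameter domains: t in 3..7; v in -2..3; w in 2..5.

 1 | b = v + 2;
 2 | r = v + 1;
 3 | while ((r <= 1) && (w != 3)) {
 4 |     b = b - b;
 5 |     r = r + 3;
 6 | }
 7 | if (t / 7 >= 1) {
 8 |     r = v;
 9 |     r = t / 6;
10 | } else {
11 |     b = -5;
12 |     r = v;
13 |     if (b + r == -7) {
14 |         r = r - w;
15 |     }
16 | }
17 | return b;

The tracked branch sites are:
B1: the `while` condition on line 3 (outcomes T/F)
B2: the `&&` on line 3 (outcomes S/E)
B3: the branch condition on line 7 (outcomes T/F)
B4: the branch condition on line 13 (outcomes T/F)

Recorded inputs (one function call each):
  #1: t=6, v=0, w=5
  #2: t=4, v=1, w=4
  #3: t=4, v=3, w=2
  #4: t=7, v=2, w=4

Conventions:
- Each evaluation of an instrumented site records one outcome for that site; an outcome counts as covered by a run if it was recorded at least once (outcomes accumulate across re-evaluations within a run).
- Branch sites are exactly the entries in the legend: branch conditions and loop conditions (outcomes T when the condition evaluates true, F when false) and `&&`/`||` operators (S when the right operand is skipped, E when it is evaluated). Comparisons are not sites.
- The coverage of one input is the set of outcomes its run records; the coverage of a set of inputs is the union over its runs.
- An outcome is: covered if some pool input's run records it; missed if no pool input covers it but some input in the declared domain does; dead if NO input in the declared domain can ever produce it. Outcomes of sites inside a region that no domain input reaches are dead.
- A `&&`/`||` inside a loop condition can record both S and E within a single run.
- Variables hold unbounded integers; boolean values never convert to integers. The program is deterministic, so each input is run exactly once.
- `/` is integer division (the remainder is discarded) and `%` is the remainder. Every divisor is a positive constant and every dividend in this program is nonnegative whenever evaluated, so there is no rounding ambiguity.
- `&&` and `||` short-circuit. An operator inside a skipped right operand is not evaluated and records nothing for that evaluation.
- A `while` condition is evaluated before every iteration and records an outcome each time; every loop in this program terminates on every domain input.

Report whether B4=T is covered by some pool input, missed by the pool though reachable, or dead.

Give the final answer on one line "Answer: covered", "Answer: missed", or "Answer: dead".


no pool input records B4=T
but domain input (t=3, v=-2, w=2) does record it -> reachable, so missed
Answer: missed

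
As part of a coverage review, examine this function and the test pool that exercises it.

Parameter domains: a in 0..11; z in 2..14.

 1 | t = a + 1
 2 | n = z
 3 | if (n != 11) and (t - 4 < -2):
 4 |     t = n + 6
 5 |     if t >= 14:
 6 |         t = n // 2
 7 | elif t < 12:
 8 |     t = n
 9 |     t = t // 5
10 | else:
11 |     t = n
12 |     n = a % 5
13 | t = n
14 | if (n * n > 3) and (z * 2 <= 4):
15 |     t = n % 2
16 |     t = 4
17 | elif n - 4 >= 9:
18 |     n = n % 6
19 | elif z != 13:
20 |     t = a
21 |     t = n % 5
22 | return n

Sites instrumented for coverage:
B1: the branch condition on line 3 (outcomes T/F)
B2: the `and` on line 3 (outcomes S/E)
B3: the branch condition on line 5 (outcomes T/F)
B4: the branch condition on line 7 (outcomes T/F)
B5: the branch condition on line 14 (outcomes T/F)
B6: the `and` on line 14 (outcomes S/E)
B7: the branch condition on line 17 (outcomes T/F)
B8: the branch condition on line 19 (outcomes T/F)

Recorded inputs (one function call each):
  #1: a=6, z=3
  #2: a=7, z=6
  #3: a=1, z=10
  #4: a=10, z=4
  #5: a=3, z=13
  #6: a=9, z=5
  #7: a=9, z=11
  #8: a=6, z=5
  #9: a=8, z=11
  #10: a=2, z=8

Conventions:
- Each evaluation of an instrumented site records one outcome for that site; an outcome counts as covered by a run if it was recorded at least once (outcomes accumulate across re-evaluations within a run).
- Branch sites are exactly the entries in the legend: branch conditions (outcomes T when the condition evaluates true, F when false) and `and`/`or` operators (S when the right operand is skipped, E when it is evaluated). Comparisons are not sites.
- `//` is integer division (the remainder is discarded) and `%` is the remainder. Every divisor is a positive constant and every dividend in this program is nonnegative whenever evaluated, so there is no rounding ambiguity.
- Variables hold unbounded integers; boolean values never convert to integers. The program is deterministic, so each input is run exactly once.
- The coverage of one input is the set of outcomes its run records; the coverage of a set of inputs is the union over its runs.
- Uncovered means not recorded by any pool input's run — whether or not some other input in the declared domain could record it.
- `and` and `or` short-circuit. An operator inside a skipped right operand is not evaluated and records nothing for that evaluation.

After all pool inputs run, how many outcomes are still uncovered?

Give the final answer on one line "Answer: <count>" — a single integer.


test 1 (a=6, z=3) hits B1=F, B2=E, B4=T, B5=F, B6=E, B7=F, B8=T
test 2 (a=7, z=6) hits B1=F, B2=E, B4=T, B5=F, B6=E, B7=F, B8=T
test 3 (a=1, z=10) hits B1=F, B2=E, B4=T, B5=F, B6=E, B7=F, B8=T
test 4 (a=10, z=4) hits B1=F, B2=E, B4=T, B5=F, B6=E, B7=F, B8=T
test 5 (a=3, z=13) hits B1=F, B2=E, B4=T, B5=F, B6=E, B7=T
test 6 (a=9, z=5) hits B1=F, B2=E, B4=T, B5=F, B6=E, B7=F, B8=T
test 7 (a=9, z=11) hits B1=F, B2=S, B4=T, B5=F, B6=E, B7=F, B8=T
test 8 (a=6, z=5) hits B1=F, B2=E, B4=T, B5=F, B6=E, B7=F, B8=T
test 9 (a=8, z=11) hits B1=F, B2=S, B4=T, B5=F, B6=E, B7=F, B8=T
test 10 (a=2, z=8) hits B1=F, B2=E, B4=T, B5=F, B6=E, B7=F, B8=T
union over the pool: B1=F, B2=S, B2=E, B4=T, B5=F, B6=E, B7=T, B7=F, B8=T
uncovered (7 of 16): B1=T, B3=T, B3=F, B4=F, B5=T, B6=S, B8=F
Answer: 7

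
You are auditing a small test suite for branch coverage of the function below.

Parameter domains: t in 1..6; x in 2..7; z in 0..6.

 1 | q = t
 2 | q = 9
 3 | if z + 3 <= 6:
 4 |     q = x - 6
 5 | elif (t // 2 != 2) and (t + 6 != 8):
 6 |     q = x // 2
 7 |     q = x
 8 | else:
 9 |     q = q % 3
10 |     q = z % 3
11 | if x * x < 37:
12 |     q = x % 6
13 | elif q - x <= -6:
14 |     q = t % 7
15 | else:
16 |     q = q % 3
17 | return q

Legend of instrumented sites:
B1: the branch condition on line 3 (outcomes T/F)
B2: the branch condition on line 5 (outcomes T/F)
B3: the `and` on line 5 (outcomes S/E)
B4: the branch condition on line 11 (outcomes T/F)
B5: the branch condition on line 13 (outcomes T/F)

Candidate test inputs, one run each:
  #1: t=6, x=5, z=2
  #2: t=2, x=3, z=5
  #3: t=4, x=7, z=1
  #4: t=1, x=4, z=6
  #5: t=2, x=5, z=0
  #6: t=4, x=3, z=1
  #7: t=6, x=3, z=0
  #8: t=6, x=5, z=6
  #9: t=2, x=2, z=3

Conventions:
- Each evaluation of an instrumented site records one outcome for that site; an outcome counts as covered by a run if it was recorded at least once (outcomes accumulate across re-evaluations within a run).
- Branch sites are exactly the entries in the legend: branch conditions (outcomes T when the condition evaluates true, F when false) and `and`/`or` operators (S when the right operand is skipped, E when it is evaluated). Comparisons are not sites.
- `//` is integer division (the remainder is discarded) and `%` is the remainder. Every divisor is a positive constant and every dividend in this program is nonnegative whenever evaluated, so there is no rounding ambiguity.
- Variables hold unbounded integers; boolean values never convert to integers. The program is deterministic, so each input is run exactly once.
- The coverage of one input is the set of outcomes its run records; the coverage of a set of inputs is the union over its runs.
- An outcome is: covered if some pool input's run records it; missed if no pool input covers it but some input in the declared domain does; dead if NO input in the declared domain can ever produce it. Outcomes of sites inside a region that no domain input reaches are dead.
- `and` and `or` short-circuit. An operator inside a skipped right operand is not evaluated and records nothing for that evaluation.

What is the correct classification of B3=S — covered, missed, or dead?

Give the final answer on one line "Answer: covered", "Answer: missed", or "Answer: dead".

no pool input records B3=S
but domain input (t=4, x=2, z=4) does record it -> reachable, so missed

Answer: missed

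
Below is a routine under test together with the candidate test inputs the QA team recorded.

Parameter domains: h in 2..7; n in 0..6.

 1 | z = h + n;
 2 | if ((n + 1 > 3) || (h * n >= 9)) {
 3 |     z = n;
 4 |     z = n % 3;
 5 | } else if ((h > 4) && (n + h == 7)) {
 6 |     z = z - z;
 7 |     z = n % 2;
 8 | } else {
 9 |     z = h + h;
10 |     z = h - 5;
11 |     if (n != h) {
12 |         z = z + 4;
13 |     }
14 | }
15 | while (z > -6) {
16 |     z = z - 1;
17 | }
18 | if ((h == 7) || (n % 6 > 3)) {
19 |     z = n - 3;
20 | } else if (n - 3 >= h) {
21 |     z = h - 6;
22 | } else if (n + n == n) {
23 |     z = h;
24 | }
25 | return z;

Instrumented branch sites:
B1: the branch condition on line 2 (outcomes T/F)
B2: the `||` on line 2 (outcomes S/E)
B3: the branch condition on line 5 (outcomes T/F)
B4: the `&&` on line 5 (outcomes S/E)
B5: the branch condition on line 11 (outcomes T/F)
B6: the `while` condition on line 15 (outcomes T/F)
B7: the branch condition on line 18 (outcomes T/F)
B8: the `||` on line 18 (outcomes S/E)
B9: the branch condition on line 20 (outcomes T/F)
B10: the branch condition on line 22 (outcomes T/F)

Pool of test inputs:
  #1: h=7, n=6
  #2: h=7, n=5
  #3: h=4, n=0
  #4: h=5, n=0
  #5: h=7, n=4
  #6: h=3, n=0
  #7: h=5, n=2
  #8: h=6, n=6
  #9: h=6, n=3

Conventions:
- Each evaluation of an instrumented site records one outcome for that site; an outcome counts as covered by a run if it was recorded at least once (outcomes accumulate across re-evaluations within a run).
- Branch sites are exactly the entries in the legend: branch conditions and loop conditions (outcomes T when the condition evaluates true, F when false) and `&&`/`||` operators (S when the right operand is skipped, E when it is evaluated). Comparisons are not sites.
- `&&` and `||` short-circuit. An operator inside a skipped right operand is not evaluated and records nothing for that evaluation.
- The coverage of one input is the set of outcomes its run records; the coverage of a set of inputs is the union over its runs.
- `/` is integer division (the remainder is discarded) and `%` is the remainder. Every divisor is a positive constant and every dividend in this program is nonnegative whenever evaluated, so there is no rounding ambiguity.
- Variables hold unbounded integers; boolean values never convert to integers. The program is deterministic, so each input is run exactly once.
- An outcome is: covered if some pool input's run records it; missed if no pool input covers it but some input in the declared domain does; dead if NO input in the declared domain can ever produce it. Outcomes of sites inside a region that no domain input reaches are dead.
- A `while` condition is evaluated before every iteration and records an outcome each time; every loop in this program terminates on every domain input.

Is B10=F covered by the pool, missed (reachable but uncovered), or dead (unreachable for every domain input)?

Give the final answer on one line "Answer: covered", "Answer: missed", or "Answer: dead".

B10=F is recorded by pool input(s) 7, 8, 9 -> covered

Answer: covered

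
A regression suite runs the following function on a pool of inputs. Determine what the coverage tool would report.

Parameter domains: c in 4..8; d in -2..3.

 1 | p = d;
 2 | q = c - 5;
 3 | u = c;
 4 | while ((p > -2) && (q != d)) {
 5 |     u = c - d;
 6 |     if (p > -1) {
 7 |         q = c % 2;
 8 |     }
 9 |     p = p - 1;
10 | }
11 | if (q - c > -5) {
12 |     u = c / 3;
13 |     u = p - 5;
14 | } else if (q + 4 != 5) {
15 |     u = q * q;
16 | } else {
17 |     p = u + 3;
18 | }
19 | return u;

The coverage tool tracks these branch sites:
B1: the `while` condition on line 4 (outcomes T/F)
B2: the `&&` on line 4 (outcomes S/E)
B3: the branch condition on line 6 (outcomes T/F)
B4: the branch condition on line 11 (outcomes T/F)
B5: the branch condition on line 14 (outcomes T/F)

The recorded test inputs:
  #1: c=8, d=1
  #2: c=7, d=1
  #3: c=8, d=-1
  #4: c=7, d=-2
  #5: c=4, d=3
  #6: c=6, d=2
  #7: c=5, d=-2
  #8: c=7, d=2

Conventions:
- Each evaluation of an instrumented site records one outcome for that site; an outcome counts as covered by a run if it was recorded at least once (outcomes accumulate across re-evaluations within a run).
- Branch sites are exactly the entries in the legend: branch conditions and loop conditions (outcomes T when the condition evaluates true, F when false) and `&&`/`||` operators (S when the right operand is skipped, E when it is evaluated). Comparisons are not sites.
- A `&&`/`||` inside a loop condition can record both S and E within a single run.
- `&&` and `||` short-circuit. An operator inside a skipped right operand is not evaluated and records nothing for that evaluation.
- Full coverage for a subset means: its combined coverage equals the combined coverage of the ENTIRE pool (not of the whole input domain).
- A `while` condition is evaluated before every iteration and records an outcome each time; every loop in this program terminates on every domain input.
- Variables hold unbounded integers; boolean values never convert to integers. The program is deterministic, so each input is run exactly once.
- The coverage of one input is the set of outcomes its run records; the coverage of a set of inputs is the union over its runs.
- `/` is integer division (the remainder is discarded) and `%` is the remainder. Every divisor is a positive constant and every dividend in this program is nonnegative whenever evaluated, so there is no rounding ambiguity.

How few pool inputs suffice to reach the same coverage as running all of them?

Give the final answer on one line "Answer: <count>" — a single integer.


input #1, c=8, d=1: events B2->E, B1->T, B3->T, B2->E, B1->T, B3->T, B2->E, B1->T, B3->F, B2->S, B1->F, B4->F, B5->T; outcomes B1=T, B1=F, B2=S, B2=E, B3=T, B3=F, B4=F, B5=T
input #2, c=7, d=1: events B2->E, B1->T, B3->T, B2->E, B1->F, B4->F, B5->F; outcomes B1=T, B1=F, B2=E, B3=T, B4=F, B5=F
input #3, c=8, d=-1: events B2->E, B1->T, B3->F, B2->S, B1->F, B4->F, B5->T; outcomes B1=T, B1=F, B2=S, B2=E, B3=F, B4=F, B5=T
input #4, c=7, d=-2: events B2->S, B1->F, B4->F, B5->T; outcomes B1=F, B2=S, B4=F, B5=T
input #5, c=4, d=3: events B2->E, B1->T, B3->T, B2->E, B1->T, B3->T, B2->E, B1->T, B3->T, B2->E, B1->T, B3->T, B2->E, B1->T, ...; outcomes B1=T, B1=F, B2=S, B2=E, B3=T, B3=F, B4=T
input #6, c=6, d=2: events B2->E, B1->T, B3->T, B2->E, B1->T, B3->T, B2->E, B1->T, B3->T, B2->E, B1->T, B3->F, B2->S, B1->F, ...; outcomes B1=T, B1=F, B2=S, B2=E, B3=T, B3=F, B4=F, B5=T
input #7, c=5, d=-2: events B2->S, B1->F, B4->F, B5->T; outcomes B1=F, B2=S, B4=F, B5=T
input #8, c=7, d=2: events B2->E, B1->F, B4->F, B5->T; outcomes B1=F, B2=E, B4=F, B5=T
together the pool reaches 10 outcomes: B1=T, B1=F, B2=S, B2=E, B3=T, B3=F, B4=T, B4=F, B5=T, B5=F
every size-1 subset falls short of the 10 outcomes (best: 8/10)
every size-2 subset falls short of the 10 outcomes (best: 9/10)
size 3: inputs {1, 2, 5} cover all 10 outcomes, and no lexicographically smaller subset of this size does
Answer: 3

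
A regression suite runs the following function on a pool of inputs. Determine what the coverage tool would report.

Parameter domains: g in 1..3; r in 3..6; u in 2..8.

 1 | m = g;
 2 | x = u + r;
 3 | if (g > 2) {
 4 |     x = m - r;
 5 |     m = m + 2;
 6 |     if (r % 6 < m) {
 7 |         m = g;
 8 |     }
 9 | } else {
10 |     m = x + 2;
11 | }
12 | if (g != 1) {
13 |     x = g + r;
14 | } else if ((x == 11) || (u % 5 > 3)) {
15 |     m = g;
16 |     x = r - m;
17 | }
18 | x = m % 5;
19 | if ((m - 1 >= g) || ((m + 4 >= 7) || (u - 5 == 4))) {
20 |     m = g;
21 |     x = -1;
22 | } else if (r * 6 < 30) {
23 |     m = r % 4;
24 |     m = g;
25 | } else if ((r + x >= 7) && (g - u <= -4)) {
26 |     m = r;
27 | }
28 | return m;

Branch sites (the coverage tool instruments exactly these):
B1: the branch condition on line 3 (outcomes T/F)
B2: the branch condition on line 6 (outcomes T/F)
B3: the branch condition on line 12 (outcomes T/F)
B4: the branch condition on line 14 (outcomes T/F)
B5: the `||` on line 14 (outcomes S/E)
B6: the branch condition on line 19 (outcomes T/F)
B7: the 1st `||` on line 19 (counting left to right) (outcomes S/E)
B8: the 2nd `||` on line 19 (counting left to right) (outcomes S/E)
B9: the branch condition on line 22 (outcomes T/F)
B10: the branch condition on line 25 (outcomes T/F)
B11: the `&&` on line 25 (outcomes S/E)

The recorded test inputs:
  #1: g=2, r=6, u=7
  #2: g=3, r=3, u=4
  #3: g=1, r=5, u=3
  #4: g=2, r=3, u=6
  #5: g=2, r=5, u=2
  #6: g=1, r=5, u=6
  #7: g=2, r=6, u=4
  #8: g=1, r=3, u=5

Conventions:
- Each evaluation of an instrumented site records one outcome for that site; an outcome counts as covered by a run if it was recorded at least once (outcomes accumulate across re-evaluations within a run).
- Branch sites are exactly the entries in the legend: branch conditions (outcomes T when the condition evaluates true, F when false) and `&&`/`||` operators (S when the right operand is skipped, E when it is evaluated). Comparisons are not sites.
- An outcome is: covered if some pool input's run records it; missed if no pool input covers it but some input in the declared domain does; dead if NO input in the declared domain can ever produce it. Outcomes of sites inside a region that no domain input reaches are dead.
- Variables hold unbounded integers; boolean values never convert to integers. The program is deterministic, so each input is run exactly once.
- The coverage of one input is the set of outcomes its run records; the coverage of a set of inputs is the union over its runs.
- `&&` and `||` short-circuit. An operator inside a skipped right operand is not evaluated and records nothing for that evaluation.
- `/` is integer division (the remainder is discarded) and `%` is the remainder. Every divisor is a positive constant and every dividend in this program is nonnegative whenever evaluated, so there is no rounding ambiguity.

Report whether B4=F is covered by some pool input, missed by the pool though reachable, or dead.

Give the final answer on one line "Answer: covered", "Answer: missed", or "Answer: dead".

B4=F is recorded by pool input(s) 3, 8 -> covered

Answer: covered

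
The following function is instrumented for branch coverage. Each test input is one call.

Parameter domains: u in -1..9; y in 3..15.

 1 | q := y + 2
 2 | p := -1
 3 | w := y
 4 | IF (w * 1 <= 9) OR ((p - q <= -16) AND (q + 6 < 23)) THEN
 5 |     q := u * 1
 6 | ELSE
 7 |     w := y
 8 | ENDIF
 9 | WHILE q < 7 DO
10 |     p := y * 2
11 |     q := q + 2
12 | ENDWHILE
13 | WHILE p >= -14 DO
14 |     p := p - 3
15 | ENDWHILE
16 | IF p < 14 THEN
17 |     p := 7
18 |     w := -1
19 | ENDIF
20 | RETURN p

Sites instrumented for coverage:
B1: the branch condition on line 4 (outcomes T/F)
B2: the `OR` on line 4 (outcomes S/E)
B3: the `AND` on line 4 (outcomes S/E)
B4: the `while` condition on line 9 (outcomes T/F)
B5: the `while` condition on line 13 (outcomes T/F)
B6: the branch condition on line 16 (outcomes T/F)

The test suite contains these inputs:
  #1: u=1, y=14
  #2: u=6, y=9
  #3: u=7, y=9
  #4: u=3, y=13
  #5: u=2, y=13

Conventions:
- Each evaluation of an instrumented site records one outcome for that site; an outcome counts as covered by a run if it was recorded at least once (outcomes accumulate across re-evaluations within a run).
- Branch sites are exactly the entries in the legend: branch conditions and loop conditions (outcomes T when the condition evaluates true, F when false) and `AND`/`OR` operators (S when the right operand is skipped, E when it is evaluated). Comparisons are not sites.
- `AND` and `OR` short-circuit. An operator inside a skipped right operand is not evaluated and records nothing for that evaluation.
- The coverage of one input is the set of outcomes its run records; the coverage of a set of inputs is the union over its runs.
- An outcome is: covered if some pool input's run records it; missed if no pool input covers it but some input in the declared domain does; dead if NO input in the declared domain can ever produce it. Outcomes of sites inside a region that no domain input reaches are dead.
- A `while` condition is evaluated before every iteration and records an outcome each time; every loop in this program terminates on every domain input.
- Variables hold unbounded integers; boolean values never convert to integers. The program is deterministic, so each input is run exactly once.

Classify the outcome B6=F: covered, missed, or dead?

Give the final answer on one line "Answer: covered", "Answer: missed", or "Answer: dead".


no pool input records B6=F
checking all 143 inputs in the declared domain: B6=F is never recorded -> dead
Answer: dead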